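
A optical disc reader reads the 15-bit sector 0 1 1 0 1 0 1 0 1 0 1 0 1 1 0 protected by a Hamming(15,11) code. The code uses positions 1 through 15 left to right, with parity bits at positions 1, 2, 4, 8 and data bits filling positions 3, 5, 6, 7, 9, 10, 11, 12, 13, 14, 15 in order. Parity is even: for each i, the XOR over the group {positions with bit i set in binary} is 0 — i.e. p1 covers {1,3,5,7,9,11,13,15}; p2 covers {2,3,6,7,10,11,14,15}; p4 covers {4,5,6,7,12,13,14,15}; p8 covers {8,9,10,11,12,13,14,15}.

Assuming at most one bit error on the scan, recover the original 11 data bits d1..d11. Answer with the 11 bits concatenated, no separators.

s1 (pos 1,3,5,7,9,11,13,15): 0⊕1⊕1⊕1⊕1⊕1⊕1⊕0 = 0
s2 (pos 2,3,6,7,10,11,14,15): 1⊕1⊕0⊕1⊕0⊕1⊕1⊕0 = 1
s4 (pos 4,5,6,7,12,13,14,15): 0⊕1⊕0⊕1⊕0⊕1⊕1⊕0 = 0
s8 (pos 8,9,10,11,12,13,14,15): 0⊕1⊕0⊕1⊕0⊕1⊕1⊕0 = 0
Syndrome s8…s1 = 0010 → error at position 2.
Flip position 2: 011010101010110 → 001010101010110
Read data bits from positions 3,5,6,7,9,10,11,12,13,14,15: 11011010110

11011010110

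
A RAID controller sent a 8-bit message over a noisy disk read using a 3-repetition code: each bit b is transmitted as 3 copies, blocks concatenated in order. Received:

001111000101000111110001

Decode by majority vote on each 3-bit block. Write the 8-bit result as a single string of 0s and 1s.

Block 1 (001): 1 one → 0
Block 2 (111): 3 ones → 1
Block 3 (000): 0 ones → 0
Block 4 (101): 2 ones → 1
Block 5 (000): 0 ones → 0
Block 6 (111): 3 ones → 1
Block 7 (110): 2 ones → 1
Block 8 (001): 1 one → 0

01010110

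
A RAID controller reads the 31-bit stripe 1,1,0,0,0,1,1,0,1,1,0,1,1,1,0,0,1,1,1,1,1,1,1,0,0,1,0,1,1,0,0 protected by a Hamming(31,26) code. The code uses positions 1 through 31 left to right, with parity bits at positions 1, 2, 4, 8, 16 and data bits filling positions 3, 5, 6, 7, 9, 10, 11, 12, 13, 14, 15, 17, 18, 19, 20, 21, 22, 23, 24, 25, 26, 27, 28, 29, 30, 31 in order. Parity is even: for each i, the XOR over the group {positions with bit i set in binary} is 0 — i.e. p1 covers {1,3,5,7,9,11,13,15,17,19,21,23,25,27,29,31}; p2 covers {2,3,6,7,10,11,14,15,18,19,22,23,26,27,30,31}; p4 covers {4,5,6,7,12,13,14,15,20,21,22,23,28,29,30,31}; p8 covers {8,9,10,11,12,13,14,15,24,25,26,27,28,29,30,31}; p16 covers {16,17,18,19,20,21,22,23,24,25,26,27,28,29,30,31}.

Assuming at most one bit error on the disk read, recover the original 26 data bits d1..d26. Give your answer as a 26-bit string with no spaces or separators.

s1 (pos 1,3,5,7,9,11,13,15,17,19,21,23,25,27,29,31): 1⊕0⊕0⊕1⊕1⊕0⊕1⊕0⊕1⊕1⊕1⊕1⊕0⊕0⊕1⊕0 = 1
s2 (pos 2,3,6,7,10,11,14,15,18,19,22,23,26,27,30,31): 1⊕0⊕1⊕1⊕1⊕0⊕1⊕0⊕1⊕1⊕1⊕1⊕1⊕0⊕0⊕0 = 0
s4 (pos 4,5,6,7,12,13,14,15,20,21,22,23,28,29,30,31): 0⊕0⊕1⊕1⊕1⊕1⊕1⊕0⊕1⊕1⊕1⊕1⊕1⊕1⊕0⊕0 = 1
s8 (pos 8,9,10,11,12,13,14,15,24,25,26,27,28,29,30,31): 0⊕1⊕1⊕0⊕1⊕1⊕1⊕0⊕0⊕0⊕1⊕0⊕1⊕1⊕0⊕0 = 0
s16 (pos 16,17,18,19,20,21,22,23,24,25,26,27,28,29,30,31): 0⊕1⊕1⊕1⊕1⊕1⊕1⊕1⊕0⊕0⊕1⊕0⊕1⊕1⊕0⊕0 = 0
Syndrome s16…s1 = 00101 → error at position 5.
Flip position 5: 1100011011011100111111100101100 → 1100111011011100111111100101100
Read data bits from positions 3,5,6,7,9,10,11,12,13,14,15,17,18,19,20,21,22,23,24,25,26,27,28,29,30,31: 01111101110111111100101100

01111101110111111100101100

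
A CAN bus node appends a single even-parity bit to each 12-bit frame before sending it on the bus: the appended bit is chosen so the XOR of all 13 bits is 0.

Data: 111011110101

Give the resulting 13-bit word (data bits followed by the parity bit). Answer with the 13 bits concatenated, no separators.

1110111101011

XOR of the 12 data bits: 1⊕1⊕1⊕0⊕1⊕1⊕1⊕1⊕0⊕1⊕0⊕1 = 1
Parity bit = 1 (so all 13 bits XOR to 0).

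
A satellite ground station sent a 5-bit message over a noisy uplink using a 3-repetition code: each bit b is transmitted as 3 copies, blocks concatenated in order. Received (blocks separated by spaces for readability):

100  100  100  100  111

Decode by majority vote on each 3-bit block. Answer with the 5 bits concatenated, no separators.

Block 1 (100): 1 one → 0
Block 2 (100): 1 one → 0
Block 3 (100): 1 one → 0
Block 4 (100): 1 one → 0
Block 5 (111): 3 ones → 1

00001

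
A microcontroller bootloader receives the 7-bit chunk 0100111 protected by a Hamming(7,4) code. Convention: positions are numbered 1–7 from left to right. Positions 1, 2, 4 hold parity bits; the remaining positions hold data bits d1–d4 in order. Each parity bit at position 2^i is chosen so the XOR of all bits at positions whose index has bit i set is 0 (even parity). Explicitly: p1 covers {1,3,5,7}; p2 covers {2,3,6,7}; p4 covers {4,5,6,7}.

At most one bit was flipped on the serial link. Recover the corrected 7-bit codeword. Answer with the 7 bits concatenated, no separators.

0100101

s1 (pos 1,3,5,7): 0⊕0⊕1⊕1 = 0
s2 (pos 2,3,6,7): 1⊕0⊕1⊕1 = 1
s4 (pos 4,5,6,7): 0⊕1⊕1⊕1 = 1
Syndrome s4…s1 = 110 → error at position 6.
Flip position 6: 0100111 → 0100101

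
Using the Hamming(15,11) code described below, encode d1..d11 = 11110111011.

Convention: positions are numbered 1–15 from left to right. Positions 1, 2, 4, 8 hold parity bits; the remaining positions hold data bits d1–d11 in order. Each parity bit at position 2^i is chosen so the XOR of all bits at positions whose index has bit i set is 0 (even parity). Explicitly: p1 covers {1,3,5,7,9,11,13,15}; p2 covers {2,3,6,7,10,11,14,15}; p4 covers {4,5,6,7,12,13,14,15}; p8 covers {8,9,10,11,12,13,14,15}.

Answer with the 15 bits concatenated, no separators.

Place data at non-parity positions: p1 p2 1 p4 1 1 1 p8 0 1 1 1 0 1 1
p1 (pos 1,3,5,7,9,11,13,15): XOR of data positions = 1⊕1⊕1⊕0⊕1⊕0⊕1 = 1
p2 (pos 2,3,6,7,10,11,14,15): XOR of data positions = 1⊕1⊕1⊕1⊕1⊕1⊕1 = 1
p4 (pos 4,5,6,7,12,13,14,15): XOR of data positions = 1⊕1⊕1⊕1⊕0⊕1⊕1 = 0
p8 (pos 8,9,10,11,12,13,14,15): XOR of data positions = 0⊕1⊕1⊕1⊕0⊕1⊕1 = 1
Codeword: 111011110111011

111011110111011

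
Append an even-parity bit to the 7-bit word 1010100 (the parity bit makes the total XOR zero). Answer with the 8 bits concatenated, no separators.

10101001

XOR of the 7 data bits: 1⊕0⊕1⊕0⊕1⊕0⊕0 = 1
Parity bit = 1 (so all 8 bits XOR to 0).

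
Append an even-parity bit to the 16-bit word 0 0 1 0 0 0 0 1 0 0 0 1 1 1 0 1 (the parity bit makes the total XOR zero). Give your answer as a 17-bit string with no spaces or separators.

00100001000111010

XOR of the 16 data bits: 0⊕0⊕1⊕0⊕0⊕0⊕0⊕1⊕0⊕0⊕0⊕1⊕1⊕1⊕0⊕1 = 0
Parity bit = 0 (so all 17 bits XOR to 0).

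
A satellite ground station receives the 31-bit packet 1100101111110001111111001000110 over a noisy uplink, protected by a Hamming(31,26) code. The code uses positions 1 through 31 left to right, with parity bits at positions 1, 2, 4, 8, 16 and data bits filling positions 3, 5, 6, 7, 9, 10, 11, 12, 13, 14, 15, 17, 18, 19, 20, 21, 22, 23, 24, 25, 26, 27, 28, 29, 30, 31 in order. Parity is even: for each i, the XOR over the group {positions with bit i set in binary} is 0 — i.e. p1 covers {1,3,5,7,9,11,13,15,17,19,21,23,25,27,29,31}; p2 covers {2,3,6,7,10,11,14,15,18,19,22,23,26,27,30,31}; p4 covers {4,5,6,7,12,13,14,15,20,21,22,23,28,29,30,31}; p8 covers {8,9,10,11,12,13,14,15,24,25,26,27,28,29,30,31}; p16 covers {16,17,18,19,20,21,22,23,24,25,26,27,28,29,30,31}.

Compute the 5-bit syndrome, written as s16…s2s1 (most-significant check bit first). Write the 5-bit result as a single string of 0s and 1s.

00000

s1 (pos 1,3,5,7,9,11,13,15,17,19,21,23,25,27,29,31): 1⊕0⊕1⊕1⊕1⊕1⊕0⊕0⊕1⊕1⊕1⊕0⊕1⊕0⊕1⊕0 = 0
s2 (pos 2,3,6,7,10,11,14,15,18,19,22,23,26,27,30,31): 1⊕0⊕0⊕1⊕1⊕1⊕0⊕0⊕1⊕1⊕1⊕0⊕0⊕0⊕1⊕0 = 0
s4 (pos 4,5,6,7,12,13,14,15,20,21,22,23,28,29,30,31): 0⊕1⊕0⊕1⊕1⊕0⊕0⊕0⊕1⊕1⊕1⊕0⊕0⊕1⊕1⊕0 = 0
s8 (pos 8,9,10,11,12,13,14,15,24,25,26,27,28,29,30,31): 1⊕1⊕1⊕1⊕1⊕0⊕0⊕0⊕0⊕1⊕0⊕0⊕0⊕1⊕1⊕0 = 0
s16 (pos 16,17,18,19,20,21,22,23,24,25,26,27,28,29,30,31): 1⊕1⊕1⊕1⊕1⊕1⊕1⊕0⊕0⊕1⊕0⊕0⊕0⊕1⊕1⊕0 = 0
Syndrome s16…s1 = 00000 → no error.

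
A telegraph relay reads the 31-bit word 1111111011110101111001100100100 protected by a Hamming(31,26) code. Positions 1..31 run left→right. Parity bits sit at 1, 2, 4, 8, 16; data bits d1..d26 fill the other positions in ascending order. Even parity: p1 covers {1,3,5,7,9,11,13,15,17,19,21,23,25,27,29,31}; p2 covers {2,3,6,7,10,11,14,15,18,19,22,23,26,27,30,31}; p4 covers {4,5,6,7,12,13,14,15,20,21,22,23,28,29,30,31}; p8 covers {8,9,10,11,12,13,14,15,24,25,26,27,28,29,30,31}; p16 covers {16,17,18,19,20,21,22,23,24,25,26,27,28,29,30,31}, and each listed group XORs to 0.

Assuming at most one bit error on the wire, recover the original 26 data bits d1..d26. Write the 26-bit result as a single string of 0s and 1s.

11111110010111001100100100

s1 (pos 1,3,5,7,9,11,13,15,17,19,21,23,25,27,29,31): 1⊕1⊕1⊕1⊕1⊕1⊕0⊕0⊕1⊕1⊕0⊕1⊕0⊕0⊕1⊕0 = 0
s2 (pos 2,3,6,7,10,11,14,15,18,19,22,23,26,27,30,31): 1⊕1⊕1⊕1⊕1⊕1⊕1⊕0⊕1⊕1⊕1⊕1⊕1⊕0⊕0⊕0 = 0
s4 (pos 4,5,6,7,12,13,14,15,20,21,22,23,28,29,30,31): 1⊕1⊕1⊕1⊕1⊕0⊕1⊕0⊕0⊕0⊕1⊕1⊕0⊕1⊕0⊕0 = 1
s8 (pos 8,9,10,11,12,13,14,15,24,25,26,27,28,29,30,31): 0⊕1⊕1⊕1⊕1⊕0⊕1⊕0⊕0⊕0⊕1⊕0⊕0⊕1⊕0⊕0 = 1
s16 (pos 16,17,18,19,20,21,22,23,24,25,26,27,28,29,30,31): 1⊕1⊕1⊕1⊕0⊕0⊕1⊕1⊕0⊕0⊕1⊕0⊕0⊕1⊕0⊕0 = 0
Syndrome s16…s1 = 01100 → error at position 12.
Flip position 12: 1111111011110101111001100100100 → 1111111011100101111001100100100
Read data bits from positions 3,5,6,7,9,10,11,12,13,14,15,17,18,19,20,21,22,23,24,25,26,27,28,29,30,31: 11111110010111001100100100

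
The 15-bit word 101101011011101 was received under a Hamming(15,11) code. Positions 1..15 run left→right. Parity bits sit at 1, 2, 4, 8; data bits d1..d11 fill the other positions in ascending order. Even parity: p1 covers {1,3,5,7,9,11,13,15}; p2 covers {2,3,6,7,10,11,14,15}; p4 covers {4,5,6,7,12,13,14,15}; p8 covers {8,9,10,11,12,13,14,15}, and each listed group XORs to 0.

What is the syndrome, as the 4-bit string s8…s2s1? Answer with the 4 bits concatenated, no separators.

0100

s1 (pos 1,3,5,7,9,11,13,15): 1⊕1⊕0⊕0⊕1⊕1⊕1⊕1 = 0
s2 (pos 2,3,6,7,10,11,14,15): 0⊕1⊕1⊕0⊕0⊕1⊕0⊕1 = 0
s4 (pos 4,5,6,7,12,13,14,15): 1⊕0⊕1⊕0⊕1⊕1⊕0⊕1 = 1
s8 (pos 8,9,10,11,12,13,14,15): 1⊕1⊕0⊕1⊕1⊕1⊕0⊕1 = 0
Syndrome s8…s1 = 0100 → error at position 4.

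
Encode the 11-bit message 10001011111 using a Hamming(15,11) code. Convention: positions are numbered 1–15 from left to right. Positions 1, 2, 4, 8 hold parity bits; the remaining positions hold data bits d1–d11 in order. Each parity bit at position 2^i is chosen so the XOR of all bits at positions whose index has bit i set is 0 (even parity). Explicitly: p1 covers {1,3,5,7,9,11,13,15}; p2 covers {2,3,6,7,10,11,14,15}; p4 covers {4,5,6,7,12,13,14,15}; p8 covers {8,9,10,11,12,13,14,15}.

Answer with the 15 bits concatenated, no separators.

Place data at non-parity positions: p1 p2 1 p4 0 0 0 p8 1 0 1 1 1 1 1
p1 (pos 1,3,5,7,9,11,13,15): XOR of data positions = 1⊕0⊕0⊕1⊕1⊕1⊕1 = 1
p2 (pos 2,3,6,7,10,11,14,15): XOR of data positions = 1⊕0⊕0⊕0⊕1⊕1⊕1 = 0
p4 (pos 4,5,6,7,12,13,14,15): XOR of data positions = 0⊕0⊕0⊕1⊕1⊕1⊕1 = 0
p8 (pos 8,9,10,11,12,13,14,15): XOR of data positions = 1⊕0⊕1⊕1⊕1⊕1⊕1 = 0
Codeword: 101000001011111

101000001011111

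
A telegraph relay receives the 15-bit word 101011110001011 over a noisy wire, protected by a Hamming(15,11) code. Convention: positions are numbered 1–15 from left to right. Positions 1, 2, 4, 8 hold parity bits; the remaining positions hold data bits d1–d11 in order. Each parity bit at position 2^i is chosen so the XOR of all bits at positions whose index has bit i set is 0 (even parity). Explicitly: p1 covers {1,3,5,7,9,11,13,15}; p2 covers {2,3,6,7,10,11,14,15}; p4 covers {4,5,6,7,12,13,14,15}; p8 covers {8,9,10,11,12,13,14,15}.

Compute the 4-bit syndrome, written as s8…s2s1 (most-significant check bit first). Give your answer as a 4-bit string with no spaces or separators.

0011

s1 (pos 1,3,5,7,9,11,13,15): 1⊕1⊕1⊕1⊕0⊕0⊕0⊕1 = 1
s2 (pos 2,3,6,7,10,11,14,15): 0⊕1⊕1⊕1⊕0⊕0⊕1⊕1 = 1
s4 (pos 4,5,6,7,12,13,14,15): 0⊕1⊕1⊕1⊕1⊕0⊕1⊕1 = 0
s8 (pos 8,9,10,11,12,13,14,15): 1⊕0⊕0⊕0⊕1⊕0⊕1⊕1 = 0
Syndrome s8…s1 = 0011 → error at position 3.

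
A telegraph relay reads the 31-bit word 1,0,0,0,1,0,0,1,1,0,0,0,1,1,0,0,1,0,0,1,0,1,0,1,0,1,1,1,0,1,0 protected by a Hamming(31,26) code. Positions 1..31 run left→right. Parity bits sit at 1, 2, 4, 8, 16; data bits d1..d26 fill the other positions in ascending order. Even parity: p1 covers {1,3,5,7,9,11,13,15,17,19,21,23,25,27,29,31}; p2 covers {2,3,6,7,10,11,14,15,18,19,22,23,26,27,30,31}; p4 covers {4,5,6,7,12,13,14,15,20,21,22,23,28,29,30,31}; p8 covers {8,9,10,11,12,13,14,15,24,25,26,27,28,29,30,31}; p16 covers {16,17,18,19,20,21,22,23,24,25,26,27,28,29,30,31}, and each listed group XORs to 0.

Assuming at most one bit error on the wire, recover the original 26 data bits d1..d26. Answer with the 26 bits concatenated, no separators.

01001000100100101010111010

s1 (pos 1,3,5,7,9,11,13,15,17,19,21,23,25,27,29,31): 1⊕0⊕1⊕0⊕1⊕0⊕1⊕0⊕1⊕0⊕0⊕0⊕0⊕1⊕0⊕0 = 0
s2 (pos 2,3,6,7,10,11,14,15,18,19,22,23,26,27,30,31): 0⊕0⊕0⊕0⊕0⊕0⊕1⊕0⊕0⊕0⊕1⊕0⊕1⊕1⊕1⊕0 = 1
s4 (pos 4,5,6,7,12,13,14,15,20,21,22,23,28,29,30,31): 0⊕1⊕0⊕0⊕0⊕1⊕1⊕0⊕1⊕0⊕1⊕0⊕1⊕0⊕1⊕0 = 1
s8 (pos 8,9,10,11,12,13,14,15,24,25,26,27,28,29,30,31): 1⊕1⊕0⊕0⊕0⊕1⊕1⊕0⊕1⊕0⊕1⊕1⊕1⊕0⊕1⊕0 = 1
s16 (pos 16,17,18,19,20,21,22,23,24,25,26,27,28,29,30,31): 0⊕1⊕0⊕0⊕1⊕0⊕1⊕0⊕1⊕0⊕1⊕1⊕1⊕0⊕1⊕0 = 0
Syndrome s16…s1 = 01110 → error at position 14.
Flip position 14: 1000100110001100100101010111010 → 1000100110001000100101010111010
Read data bits from positions 3,5,6,7,9,10,11,12,13,14,15,17,18,19,20,21,22,23,24,25,26,27,28,29,30,31: 01001000100100101010111010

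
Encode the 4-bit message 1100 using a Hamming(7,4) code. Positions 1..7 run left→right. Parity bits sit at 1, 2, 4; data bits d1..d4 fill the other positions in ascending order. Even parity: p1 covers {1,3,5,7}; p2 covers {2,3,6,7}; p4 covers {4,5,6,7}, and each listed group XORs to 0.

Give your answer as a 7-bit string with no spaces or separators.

Place data at non-parity positions: p1 p2 1 p4 1 0 0
p1 (pos 1,3,5,7): XOR of data positions = 1⊕1⊕0 = 0
p2 (pos 2,3,6,7): XOR of data positions = 1⊕0⊕0 = 1
p4 (pos 4,5,6,7): XOR of data positions = 1⊕0⊕0 = 1
Codeword: 0111100

0111100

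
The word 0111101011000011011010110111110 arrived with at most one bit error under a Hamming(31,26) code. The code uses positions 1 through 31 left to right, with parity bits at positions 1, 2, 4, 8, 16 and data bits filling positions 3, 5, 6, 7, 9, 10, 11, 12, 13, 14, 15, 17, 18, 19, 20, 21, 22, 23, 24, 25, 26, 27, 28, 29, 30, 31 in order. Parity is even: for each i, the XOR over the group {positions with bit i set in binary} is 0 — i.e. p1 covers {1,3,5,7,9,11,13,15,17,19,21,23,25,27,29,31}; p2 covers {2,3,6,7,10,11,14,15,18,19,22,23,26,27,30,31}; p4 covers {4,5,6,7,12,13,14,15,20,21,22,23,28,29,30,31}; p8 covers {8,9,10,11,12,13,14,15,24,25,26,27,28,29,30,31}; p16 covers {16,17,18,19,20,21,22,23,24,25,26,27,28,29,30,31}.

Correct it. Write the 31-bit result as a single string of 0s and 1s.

s1 (pos 1,3,5,7,9,11,13,15,17,19,21,23,25,27,29,31): 0⊕1⊕1⊕1⊕1⊕0⊕0⊕1⊕0⊕1⊕1⊕1⊕0⊕1⊕1⊕0 = 0
s2 (pos 2,3,6,7,10,11,14,15,18,19,22,23,26,27,30,31): 1⊕1⊕0⊕1⊕1⊕0⊕0⊕1⊕1⊕1⊕0⊕1⊕1⊕1⊕1⊕0 = 1
s4 (pos 4,5,6,7,12,13,14,15,20,21,22,23,28,29,30,31): 1⊕1⊕0⊕1⊕0⊕0⊕0⊕1⊕0⊕1⊕0⊕1⊕1⊕1⊕1⊕0 = 1
s8 (pos 8,9,10,11,12,13,14,15,24,25,26,27,28,29,30,31): 0⊕1⊕1⊕0⊕0⊕0⊕0⊕1⊕1⊕0⊕1⊕1⊕1⊕1⊕1⊕0 = 1
s16 (pos 16,17,18,19,20,21,22,23,24,25,26,27,28,29,30,31): 1⊕0⊕1⊕1⊕0⊕1⊕0⊕1⊕1⊕0⊕1⊕1⊕1⊕1⊕1⊕0 = 1
Syndrome s16…s1 = 11110 → error at position 30.
Flip position 30: 0111101011000011011010110111110 → 0111101011000011011010110111100

0111101011000011011010110111100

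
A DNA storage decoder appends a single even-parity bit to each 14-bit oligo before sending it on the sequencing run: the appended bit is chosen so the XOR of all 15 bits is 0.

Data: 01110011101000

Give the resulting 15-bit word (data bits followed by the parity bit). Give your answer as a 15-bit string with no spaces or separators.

011100111010001

XOR of the 14 data bits: 0⊕1⊕1⊕1⊕0⊕0⊕1⊕1⊕1⊕0⊕1⊕0⊕0⊕0 = 1
Parity bit = 1 (so all 15 bits XOR to 0).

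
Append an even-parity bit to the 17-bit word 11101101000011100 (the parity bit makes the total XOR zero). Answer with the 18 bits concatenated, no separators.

111011010000111001

XOR of the 17 data bits: 1⊕1⊕1⊕0⊕1⊕1⊕0⊕1⊕0⊕0⊕0⊕0⊕1⊕1⊕1⊕0⊕0 = 1
Parity bit = 1 (so all 18 bits XOR to 0).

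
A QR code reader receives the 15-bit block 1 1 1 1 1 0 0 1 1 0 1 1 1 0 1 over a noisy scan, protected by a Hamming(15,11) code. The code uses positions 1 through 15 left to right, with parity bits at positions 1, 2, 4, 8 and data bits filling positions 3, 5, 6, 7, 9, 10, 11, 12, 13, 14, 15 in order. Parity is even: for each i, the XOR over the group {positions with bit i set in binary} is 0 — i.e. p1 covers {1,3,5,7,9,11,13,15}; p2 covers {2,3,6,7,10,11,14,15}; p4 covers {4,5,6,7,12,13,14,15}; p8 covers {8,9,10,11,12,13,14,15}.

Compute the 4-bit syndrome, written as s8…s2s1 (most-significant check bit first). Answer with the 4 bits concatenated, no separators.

s1 (pos 1,3,5,7,9,11,13,15): 1⊕1⊕1⊕0⊕1⊕1⊕1⊕1 = 1
s2 (pos 2,3,6,7,10,11,14,15): 1⊕1⊕0⊕0⊕0⊕1⊕0⊕1 = 0
s4 (pos 4,5,6,7,12,13,14,15): 1⊕1⊕0⊕0⊕1⊕1⊕0⊕1 = 1
s8 (pos 8,9,10,11,12,13,14,15): 1⊕1⊕0⊕1⊕1⊕1⊕0⊕1 = 0
Syndrome s8…s1 = 0101 → error at position 5.

0101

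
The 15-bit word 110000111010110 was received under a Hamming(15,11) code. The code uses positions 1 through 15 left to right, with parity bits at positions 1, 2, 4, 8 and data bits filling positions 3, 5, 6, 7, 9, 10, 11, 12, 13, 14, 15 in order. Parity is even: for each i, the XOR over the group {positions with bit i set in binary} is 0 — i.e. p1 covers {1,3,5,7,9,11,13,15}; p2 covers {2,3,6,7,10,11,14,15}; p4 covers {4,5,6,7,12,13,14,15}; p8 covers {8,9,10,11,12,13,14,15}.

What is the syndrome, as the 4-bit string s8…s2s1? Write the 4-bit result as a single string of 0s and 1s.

s1 (pos 1,3,5,7,9,11,13,15): 1⊕0⊕0⊕1⊕1⊕1⊕1⊕0 = 1
s2 (pos 2,3,6,7,10,11,14,15): 1⊕0⊕0⊕1⊕0⊕1⊕1⊕0 = 0
s4 (pos 4,5,6,7,12,13,14,15): 0⊕0⊕0⊕1⊕0⊕1⊕1⊕0 = 1
s8 (pos 8,9,10,11,12,13,14,15): 1⊕1⊕0⊕1⊕0⊕1⊕1⊕0 = 1
Syndrome s8…s1 = 1101 → error at position 13.

1101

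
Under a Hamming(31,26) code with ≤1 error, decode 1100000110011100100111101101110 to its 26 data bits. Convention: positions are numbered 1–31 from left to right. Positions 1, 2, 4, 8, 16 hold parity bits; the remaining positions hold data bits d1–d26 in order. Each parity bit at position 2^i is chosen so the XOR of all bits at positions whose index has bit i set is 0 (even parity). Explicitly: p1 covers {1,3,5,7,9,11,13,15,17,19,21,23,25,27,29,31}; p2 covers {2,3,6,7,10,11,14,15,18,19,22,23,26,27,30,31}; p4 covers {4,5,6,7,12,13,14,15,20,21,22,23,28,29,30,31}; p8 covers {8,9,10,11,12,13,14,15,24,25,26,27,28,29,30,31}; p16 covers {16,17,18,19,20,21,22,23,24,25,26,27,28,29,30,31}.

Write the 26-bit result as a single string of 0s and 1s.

00001001110100111101101110

s1 (pos 1,3,5,7,9,11,13,15,17,19,21,23,25,27,29,31): 1⊕0⊕0⊕0⊕1⊕0⊕1⊕0⊕1⊕0⊕1⊕1⊕1⊕0⊕1⊕0 = 0
s2 (pos 2,3,6,7,10,11,14,15,18,19,22,23,26,27,30,31): 1⊕0⊕0⊕0⊕0⊕0⊕1⊕0⊕0⊕0⊕1⊕1⊕1⊕0⊕1⊕0 = 0
s4 (pos 4,5,6,7,12,13,14,15,20,21,22,23,28,29,30,31): 0⊕0⊕0⊕0⊕1⊕1⊕1⊕0⊕1⊕1⊕1⊕1⊕1⊕1⊕1⊕0 = 0
s8 (pos 8,9,10,11,12,13,14,15,24,25,26,27,28,29,30,31): 1⊕1⊕0⊕0⊕1⊕1⊕1⊕0⊕0⊕1⊕1⊕0⊕1⊕1⊕1⊕0 = 0
s16 (pos 16,17,18,19,20,21,22,23,24,25,26,27,28,29,30,31): 0⊕1⊕0⊕0⊕1⊕1⊕1⊕1⊕0⊕1⊕1⊕0⊕1⊕1⊕1⊕0 = 0
Syndrome s16…s1 = 00000 → no error.
Read data bits from positions 3,5,6,7,9,10,11,12,13,14,15,17,18,19,20,21,22,23,24,25,26,27,28,29,30,31: 00001001110100111101101110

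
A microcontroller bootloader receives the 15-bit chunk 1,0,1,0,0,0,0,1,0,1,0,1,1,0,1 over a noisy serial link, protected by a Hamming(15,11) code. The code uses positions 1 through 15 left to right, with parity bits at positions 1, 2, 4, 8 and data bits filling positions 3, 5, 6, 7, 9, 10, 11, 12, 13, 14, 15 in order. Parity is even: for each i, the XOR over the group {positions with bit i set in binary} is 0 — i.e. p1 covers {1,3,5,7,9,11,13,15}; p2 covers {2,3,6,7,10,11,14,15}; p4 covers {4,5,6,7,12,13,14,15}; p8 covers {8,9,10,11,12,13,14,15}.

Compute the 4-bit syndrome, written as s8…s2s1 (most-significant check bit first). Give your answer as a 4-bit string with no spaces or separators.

s1 (pos 1,3,5,7,9,11,13,15): 1⊕1⊕0⊕0⊕0⊕0⊕1⊕1 = 0
s2 (pos 2,3,6,7,10,11,14,15): 0⊕1⊕0⊕0⊕1⊕0⊕0⊕1 = 1
s4 (pos 4,5,6,7,12,13,14,15): 0⊕0⊕0⊕0⊕1⊕1⊕0⊕1 = 1
s8 (pos 8,9,10,11,12,13,14,15): 1⊕0⊕1⊕0⊕1⊕1⊕0⊕1 = 1
Syndrome s8…s1 = 1110 → error at position 14.

1110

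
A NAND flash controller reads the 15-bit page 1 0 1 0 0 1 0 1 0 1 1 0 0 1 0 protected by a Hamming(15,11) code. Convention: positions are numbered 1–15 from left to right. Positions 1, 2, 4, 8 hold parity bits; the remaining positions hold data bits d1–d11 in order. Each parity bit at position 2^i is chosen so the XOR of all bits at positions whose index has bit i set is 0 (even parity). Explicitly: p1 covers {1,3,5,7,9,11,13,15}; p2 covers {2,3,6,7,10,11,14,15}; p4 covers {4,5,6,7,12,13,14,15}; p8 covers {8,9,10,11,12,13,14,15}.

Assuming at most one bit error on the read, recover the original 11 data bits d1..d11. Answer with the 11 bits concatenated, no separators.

00100110010

s1 (pos 1,3,5,7,9,11,13,15): 1⊕1⊕0⊕0⊕0⊕1⊕0⊕0 = 1
s2 (pos 2,3,6,7,10,11,14,15): 0⊕1⊕1⊕0⊕1⊕1⊕1⊕0 = 1
s4 (pos 4,5,6,7,12,13,14,15): 0⊕0⊕1⊕0⊕0⊕0⊕1⊕0 = 0
s8 (pos 8,9,10,11,12,13,14,15): 1⊕0⊕1⊕1⊕0⊕0⊕1⊕0 = 0
Syndrome s8…s1 = 0011 → error at position 3.
Flip position 3: 101001010110010 → 100001010110010
Read data bits from positions 3,5,6,7,9,10,11,12,13,14,15: 00100110010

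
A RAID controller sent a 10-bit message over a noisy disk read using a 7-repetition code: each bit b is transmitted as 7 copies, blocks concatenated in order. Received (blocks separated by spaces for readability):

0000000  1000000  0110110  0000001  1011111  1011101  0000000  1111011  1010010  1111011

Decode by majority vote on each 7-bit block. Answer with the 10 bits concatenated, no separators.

Block 1 (0000000): 0 ones → 0
Block 2 (1000000): 1 one → 0
Block 3 (0110110): 4 ones → 1
Block 4 (0000001): 1 one → 0
Block 5 (1011111): 6 ones → 1
Block 6 (1011101): 5 ones → 1
Block 7 (0000000): 0 ones → 0
Block 8 (1111011): 6 ones → 1
Block 9 (1010010): 3 ones → 0
Block 10 (1111011): 6 ones → 1

0010110101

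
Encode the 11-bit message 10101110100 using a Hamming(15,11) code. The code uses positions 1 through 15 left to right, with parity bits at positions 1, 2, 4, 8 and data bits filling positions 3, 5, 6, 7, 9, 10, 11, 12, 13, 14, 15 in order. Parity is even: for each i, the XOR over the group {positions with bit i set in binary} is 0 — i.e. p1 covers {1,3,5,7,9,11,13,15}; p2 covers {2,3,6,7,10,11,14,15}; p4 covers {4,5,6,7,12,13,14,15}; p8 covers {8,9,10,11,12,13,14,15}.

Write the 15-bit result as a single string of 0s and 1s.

001001001110100

Place data at non-parity positions: p1 p2 1 p4 0 1 0 p8 1 1 1 0 1 0 0
p1 (pos 1,3,5,7,9,11,13,15): XOR of data positions = 1⊕0⊕0⊕1⊕1⊕1⊕0 = 0
p2 (pos 2,3,6,7,10,11,14,15): XOR of data positions = 1⊕1⊕0⊕1⊕1⊕0⊕0 = 0
p4 (pos 4,5,6,7,12,13,14,15): XOR of data positions = 0⊕1⊕0⊕0⊕1⊕0⊕0 = 0
p8 (pos 8,9,10,11,12,13,14,15): XOR of data positions = 1⊕1⊕1⊕0⊕1⊕0⊕0 = 0
Codeword: 001001001110100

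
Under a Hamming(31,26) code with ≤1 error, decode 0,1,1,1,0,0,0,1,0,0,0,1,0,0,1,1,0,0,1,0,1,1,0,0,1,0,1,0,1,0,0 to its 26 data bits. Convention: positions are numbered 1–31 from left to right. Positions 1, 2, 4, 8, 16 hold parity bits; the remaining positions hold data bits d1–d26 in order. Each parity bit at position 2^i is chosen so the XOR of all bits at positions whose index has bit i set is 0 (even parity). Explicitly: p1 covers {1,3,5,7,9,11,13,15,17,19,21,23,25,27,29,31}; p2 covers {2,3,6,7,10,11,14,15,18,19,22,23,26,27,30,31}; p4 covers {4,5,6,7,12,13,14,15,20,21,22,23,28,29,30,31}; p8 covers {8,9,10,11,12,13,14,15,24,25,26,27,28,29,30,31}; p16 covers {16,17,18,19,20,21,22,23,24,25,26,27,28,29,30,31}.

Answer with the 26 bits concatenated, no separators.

s1 (pos 1,3,5,7,9,11,13,15,17,19,21,23,25,27,29,31): 0⊕1⊕0⊕0⊕0⊕0⊕0⊕1⊕0⊕1⊕1⊕0⊕1⊕1⊕1⊕0 = 1
s2 (pos 2,3,6,7,10,11,14,15,18,19,22,23,26,27,30,31): 1⊕1⊕0⊕0⊕0⊕0⊕0⊕1⊕0⊕1⊕1⊕0⊕0⊕1⊕0⊕0 = 0
s4 (pos 4,5,6,7,12,13,14,15,20,21,22,23,28,29,30,31): 1⊕0⊕0⊕0⊕1⊕0⊕0⊕1⊕0⊕1⊕1⊕0⊕0⊕1⊕0⊕0 = 0
s8 (pos 8,9,10,11,12,13,14,15,24,25,26,27,28,29,30,31): 1⊕0⊕0⊕0⊕1⊕0⊕0⊕1⊕0⊕1⊕0⊕1⊕0⊕1⊕0⊕0 = 0
s16 (pos 16,17,18,19,20,21,22,23,24,25,26,27,28,29,30,31): 1⊕0⊕0⊕1⊕0⊕1⊕1⊕0⊕0⊕1⊕0⊕1⊕0⊕1⊕0⊕0 = 1
Syndrome s16…s1 = 10001 → error at position 17.
Flip position 17: 0111000100010011001011001010100 → 0111000100010011101011001010100
Read data bits from positions 3,5,6,7,9,10,11,12,13,14,15,17,18,19,20,21,22,23,24,25,26,27,28,29,30,31: 10000001001101011001010100

10000001001101011001010100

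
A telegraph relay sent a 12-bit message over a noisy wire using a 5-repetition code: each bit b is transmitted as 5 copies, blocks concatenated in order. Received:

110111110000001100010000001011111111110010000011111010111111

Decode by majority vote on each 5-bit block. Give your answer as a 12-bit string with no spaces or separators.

110001110111

Block 1 (11011): 4 ones → 1
Block 2 (11100): 3 ones → 1
Block 3 (00001): 1 one → 0
Block 4 (10001): 2 ones → 0
Block 5 (00000): 0 ones → 0
Block 6 (01011): 3 ones → 1
Block 7 (11111): 5 ones → 1
Block 8 (11100): 3 ones → 1
Block 9 (10000): 1 one → 0
Block 10 (01111): 4 ones → 1
Block 11 (10101): 3 ones → 1
Block 12 (11111): 5 ones → 1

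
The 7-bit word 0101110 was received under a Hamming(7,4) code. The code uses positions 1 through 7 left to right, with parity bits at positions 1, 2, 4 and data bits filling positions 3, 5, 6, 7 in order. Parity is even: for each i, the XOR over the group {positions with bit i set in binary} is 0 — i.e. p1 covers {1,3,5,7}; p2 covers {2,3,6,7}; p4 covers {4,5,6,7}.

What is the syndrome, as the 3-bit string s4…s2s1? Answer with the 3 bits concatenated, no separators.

101

s1 (pos 1,3,5,7): 0⊕0⊕1⊕0 = 1
s2 (pos 2,3,6,7): 1⊕0⊕1⊕0 = 0
s4 (pos 4,5,6,7): 1⊕1⊕1⊕0 = 1
Syndrome s4…s1 = 101 → error at position 5.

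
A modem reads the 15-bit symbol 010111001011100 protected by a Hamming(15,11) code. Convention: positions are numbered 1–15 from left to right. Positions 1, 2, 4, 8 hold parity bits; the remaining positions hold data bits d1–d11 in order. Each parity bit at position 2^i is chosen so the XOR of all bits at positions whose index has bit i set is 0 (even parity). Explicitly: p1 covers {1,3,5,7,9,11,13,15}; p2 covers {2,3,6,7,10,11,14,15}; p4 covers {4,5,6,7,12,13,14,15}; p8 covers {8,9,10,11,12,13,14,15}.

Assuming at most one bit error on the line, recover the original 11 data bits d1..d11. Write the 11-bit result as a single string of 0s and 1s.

s1 (pos 1,3,5,7,9,11,13,15): 0⊕0⊕1⊕0⊕1⊕1⊕1⊕0 = 0
s2 (pos 2,3,6,7,10,11,14,15): 1⊕0⊕1⊕0⊕0⊕1⊕0⊕0 = 1
s4 (pos 4,5,6,7,12,13,14,15): 1⊕1⊕1⊕0⊕1⊕1⊕0⊕0 = 1
s8 (pos 8,9,10,11,12,13,14,15): 0⊕1⊕0⊕1⊕1⊕1⊕0⊕0 = 0
Syndrome s8…s1 = 0110 → error at position 6.
Flip position 6: 010111001011100 → 010110001011100
Read data bits from positions 3,5,6,7,9,10,11,12,13,14,15: 01001011100

01001011100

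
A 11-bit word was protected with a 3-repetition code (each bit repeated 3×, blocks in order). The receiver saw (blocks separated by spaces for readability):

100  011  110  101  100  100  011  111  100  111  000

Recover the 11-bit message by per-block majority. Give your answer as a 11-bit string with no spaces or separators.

01110011010

Block 1 (100): 1 one → 0
Block 2 (011): 2 ones → 1
Block 3 (110): 2 ones → 1
Block 4 (101): 2 ones → 1
Block 5 (100): 1 one → 0
Block 6 (100): 1 one → 0
Block 7 (011): 2 ones → 1
Block 8 (111): 3 ones → 1
Block 9 (100): 1 one → 0
Block 10 (111): 3 ones → 1
Block 11 (000): 0 ones → 0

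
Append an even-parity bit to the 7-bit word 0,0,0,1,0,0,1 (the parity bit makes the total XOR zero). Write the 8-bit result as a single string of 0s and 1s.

00010010

XOR of the 7 data bits: 0⊕0⊕0⊕1⊕0⊕0⊕1 = 0
Parity bit = 0 (so all 8 bits XOR to 0).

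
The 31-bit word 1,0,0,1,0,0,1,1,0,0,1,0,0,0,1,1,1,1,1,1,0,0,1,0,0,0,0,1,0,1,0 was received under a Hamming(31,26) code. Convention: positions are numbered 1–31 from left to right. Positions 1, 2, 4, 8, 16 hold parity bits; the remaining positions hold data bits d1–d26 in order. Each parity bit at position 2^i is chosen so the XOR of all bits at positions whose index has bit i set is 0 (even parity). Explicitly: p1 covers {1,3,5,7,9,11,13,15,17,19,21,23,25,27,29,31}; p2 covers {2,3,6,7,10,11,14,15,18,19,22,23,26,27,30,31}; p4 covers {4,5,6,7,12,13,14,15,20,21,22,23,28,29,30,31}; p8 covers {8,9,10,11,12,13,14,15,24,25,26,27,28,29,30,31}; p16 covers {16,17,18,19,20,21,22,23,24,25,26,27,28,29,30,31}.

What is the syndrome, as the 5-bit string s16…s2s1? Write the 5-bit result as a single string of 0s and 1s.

01111

s1 (pos 1,3,5,7,9,11,13,15,17,19,21,23,25,27,29,31): 1⊕0⊕0⊕1⊕0⊕1⊕0⊕1⊕1⊕1⊕0⊕1⊕0⊕0⊕0⊕0 = 1
s2 (pos 2,3,6,7,10,11,14,15,18,19,22,23,26,27,30,31): 0⊕0⊕0⊕1⊕0⊕1⊕0⊕1⊕1⊕1⊕0⊕1⊕0⊕0⊕1⊕0 = 1
s4 (pos 4,5,6,7,12,13,14,15,20,21,22,23,28,29,30,31): 1⊕0⊕0⊕1⊕0⊕0⊕0⊕1⊕1⊕0⊕0⊕1⊕1⊕0⊕1⊕0 = 1
s8 (pos 8,9,10,11,12,13,14,15,24,25,26,27,28,29,30,31): 1⊕0⊕0⊕1⊕0⊕0⊕0⊕1⊕0⊕0⊕0⊕0⊕1⊕0⊕1⊕0 = 1
s16 (pos 16,17,18,19,20,21,22,23,24,25,26,27,28,29,30,31): 1⊕1⊕1⊕1⊕1⊕0⊕0⊕1⊕0⊕0⊕0⊕0⊕1⊕0⊕1⊕0 = 0
Syndrome s16…s1 = 01111 → error at position 15.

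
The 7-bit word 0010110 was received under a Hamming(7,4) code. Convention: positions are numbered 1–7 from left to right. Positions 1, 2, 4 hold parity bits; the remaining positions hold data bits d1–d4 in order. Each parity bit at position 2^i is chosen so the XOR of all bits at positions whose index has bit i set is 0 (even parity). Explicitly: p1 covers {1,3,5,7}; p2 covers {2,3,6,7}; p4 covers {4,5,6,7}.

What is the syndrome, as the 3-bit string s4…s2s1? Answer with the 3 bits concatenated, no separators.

s1 (pos 1,3,5,7): 0⊕1⊕1⊕0 = 0
s2 (pos 2,3,6,7): 0⊕1⊕1⊕0 = 0
s4 (pos 4,5,6,7): 0⊕1⊕1⊕0 = 0
Syndrome s4…s1 = 000 → no error.

000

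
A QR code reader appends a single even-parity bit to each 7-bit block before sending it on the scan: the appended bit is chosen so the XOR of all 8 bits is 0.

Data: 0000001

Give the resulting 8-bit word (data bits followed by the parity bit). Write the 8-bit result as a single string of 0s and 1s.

00000011

XOR of the 7 data bits: 0⊕0⊕0⊕0⊕0⊕0⊕1 = 1
Parity bit = 1 (so all 8 bits XOR to 0).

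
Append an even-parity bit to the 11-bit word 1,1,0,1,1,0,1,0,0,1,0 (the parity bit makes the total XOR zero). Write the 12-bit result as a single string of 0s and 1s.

XOR of the 11 data bits: 1⊕1⊕0⊕1⊕1⊕0⊕1⊕0⊕0⊕1⊕0 = 0
Parity bit = 0 (so all 12 bits XOR to 0).

110110100100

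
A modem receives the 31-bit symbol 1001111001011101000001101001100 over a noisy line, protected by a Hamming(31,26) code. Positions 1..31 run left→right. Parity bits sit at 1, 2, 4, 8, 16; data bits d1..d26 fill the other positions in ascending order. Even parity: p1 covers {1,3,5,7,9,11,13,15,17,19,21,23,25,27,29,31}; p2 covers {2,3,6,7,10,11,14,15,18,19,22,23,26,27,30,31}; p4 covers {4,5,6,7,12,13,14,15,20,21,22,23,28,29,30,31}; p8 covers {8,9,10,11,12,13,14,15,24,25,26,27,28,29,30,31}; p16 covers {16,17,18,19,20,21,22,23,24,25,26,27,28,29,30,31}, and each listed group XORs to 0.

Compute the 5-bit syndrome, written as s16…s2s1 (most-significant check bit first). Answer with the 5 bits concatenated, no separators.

s1 (pos 1,3,5,7,9,11,13,15,17,19,21,23,25,27,29,31): 1⊕0⊕1⊕1⊕0⊕0⊕1⊕0⊕0⊕0⊕0⊕1⊕1⊕0⊕1⊕0 = 1
s2 (pos 2,3,6,7,10,11,14,15,18,19,22,23,26,27,30,31): 0⊕0⊕1⊕1⊕1⊕0⊕1⊕0⊕0⊕0⊕1⊕1⊕0⊕0⊕0⊕0 = 0
s4 (pos 4,5,6,7,12,13,14,15,20,21,22,23,28,29,30,31): 1⊕1⊕1⊕1⊕1⊕1⊕1⊕0⊕0⊕0⊕1⊕1⊕1⊕1⊕0⊕0 = 1
s8 (pos 8,9,10,11,12,13,14,15,24,25,26,27,28,29,30,31): 0⊕0⊕1⊕0⊕1⊕1⊕1⊕0⊕0⊕1⊕0⊕0⊕1⊕1⊕0⊕0 = 1
s16 (pos 16,17,18,19,20,21,22,23,24,25,26,27,28,29,30,31): 1⊕0⊕0⊕0⊕0⊕0⊕1⊕1⊕0⊕1⊕0⊕0⊕1⊕1⊕0⊕0 = 0
Syndrome s16…s1 = 01101 → error at position 13.

01101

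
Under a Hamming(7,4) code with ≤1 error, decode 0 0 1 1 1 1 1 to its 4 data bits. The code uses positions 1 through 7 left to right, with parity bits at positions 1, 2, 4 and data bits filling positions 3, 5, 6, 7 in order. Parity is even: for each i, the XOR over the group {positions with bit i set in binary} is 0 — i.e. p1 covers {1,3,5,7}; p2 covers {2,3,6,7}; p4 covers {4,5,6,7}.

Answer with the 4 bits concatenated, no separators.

s1 (pos 1,3,5,7): 0⊕1⊕1⊕1 = 1
s2 (pos 2,3,6,7): 0⊕1⊕1⊕1 = 1
s4 (pos 4,5,6,7): 1⊕1⊕1⊕1 = 0
Syndrome s4…s1 = 011 → error at position 3.
Flip position 3: 0011111 → 0001111
Read data bits from positions 3,5,6,7: 0111

0111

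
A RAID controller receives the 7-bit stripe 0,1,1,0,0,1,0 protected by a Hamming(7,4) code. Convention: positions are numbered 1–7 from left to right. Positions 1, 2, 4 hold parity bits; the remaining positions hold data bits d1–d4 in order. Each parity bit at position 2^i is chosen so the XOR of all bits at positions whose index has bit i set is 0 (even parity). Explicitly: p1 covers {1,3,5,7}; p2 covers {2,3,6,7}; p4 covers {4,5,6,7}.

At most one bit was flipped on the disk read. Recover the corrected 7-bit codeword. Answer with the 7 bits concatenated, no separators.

0110011

s1 (pos 1,3,5,7): 0⊕1⊕0⊕0 = 1
s2 (pos 2,3,6,7): 1⊕1⊕1⊕0 = 1
s4 (pos 4,5,6,7): 0⊕0⊕1⊕0 = 1
Syndrome s4…s1 = 111 → error at position 7.
Flip position 7: 0110010 → 0110011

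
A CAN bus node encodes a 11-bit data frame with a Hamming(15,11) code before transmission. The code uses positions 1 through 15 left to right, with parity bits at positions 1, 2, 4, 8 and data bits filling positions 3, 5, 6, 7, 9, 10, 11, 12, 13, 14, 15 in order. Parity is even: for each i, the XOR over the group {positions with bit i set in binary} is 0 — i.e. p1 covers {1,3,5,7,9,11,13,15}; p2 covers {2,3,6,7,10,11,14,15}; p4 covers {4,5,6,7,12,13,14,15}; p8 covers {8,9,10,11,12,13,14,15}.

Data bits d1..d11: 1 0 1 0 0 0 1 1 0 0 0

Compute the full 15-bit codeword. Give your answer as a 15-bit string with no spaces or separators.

Place data at non-parity positions: p1 p2 1 p4 0 1 0 p8 0 0 1 1 0 0 0
p1 (pos 1,3,5,7,9,11,13,15): XOR of data positions = 1⊕0⊕0⊕0⊕1⊕0⊕0 = 0
p2 (pos 2,3,6,7,10,11,14,15): XOR of data positions = 1⊕1⊕0⊕0⊕1⊕0⊕0 = 1
p4 (pos 4,5,6,7,12,13,14,15): XOR of data positions = 0⊕1⊕0⊕1⊕0⊕0⊕0 = 0
p8 (pos 8,9,10,11,12,13,14,15): XOR of data positions = 0⊕0⊕1⊕1⊕0⊕0⊕0 = 0
Codeword: 011001000011000

011001000011000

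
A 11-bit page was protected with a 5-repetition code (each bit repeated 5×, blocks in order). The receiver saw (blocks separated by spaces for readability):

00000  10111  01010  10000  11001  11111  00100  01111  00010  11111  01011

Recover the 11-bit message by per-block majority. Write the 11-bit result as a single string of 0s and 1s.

01001101011

Block 1 (00000): 0 ones → 0
Block 2 (10111): 4 ones → 1
Block 3 (01010): 2 ones → 0
Block 4 (10000): 1 one → 0
Block 5 (11001): 3 ones → 1
Block 6 (11111): 5 ones → 1
Block 7 (00100): 1 one → 0
Block 8 (01111): 4 ones → 1
Block 9 (00010): 1 one → 0
Block 10 (11111): 5 ones → 1
Block 11 (01011): 3 ones → 1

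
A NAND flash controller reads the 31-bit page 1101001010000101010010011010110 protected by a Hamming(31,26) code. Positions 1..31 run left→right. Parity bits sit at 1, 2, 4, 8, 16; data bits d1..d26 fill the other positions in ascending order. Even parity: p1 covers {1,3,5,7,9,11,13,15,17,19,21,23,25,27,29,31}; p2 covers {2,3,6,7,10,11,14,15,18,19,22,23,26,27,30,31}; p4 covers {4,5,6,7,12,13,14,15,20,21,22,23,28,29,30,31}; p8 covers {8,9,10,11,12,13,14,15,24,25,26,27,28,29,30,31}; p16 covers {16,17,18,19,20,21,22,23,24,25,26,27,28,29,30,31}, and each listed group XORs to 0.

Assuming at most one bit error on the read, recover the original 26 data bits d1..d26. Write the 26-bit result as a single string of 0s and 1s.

s1 (pos 1,3,5,7,9,11,13,15,17,19,21,23,25,27,29,31): 1⊕0⊕0⊕1⊕1⊕0⊕0⊕0⊕0⊕0⊕1⊕0⊕1⊕1⊕1⊕0 = 1
s2 (pos 2,3,6,7,10,11,14,15,18,19,22,23,26,27,30,31): 1⊕0⊕0⊕1⊕0⊕0⊕1⊕0⊕1⊕0⊕0⊕0⊕0⊕1⊕1⊕0 = 0
s4 (pos 4,5,6,7,12,13,14,15,20,21,22,23,28,29,30,31): 1⊕0⊕0⊕1⊕0⊕0⊕1⊕0⊕0⊕1⊕0⊕0⊕0⊕1⊕1⊕0 = 0
s8 (pos 8,9,10,11,12,13,14,15,24,25,26,27,28,29,30,31): 0⊕1⊕0⊕0⊕0⊕0⊕1⊕0⊕1⊕1⊕0⊕1⊕0⊕1⊕1⊕0 = 1
s16 (pos 16,17,18,19,20,21,22,23,24,25,26,27,28,29,30,31): 1⊕0⊕1⊕0⊕0⊕1⊕0⊕0⊕1⊕1⊕0⊕1⊕0⊕1⊕1⊕0 = 0
Syndrome s16…s1 = 01001 → error at position 9.
Flip position 9: 1101001010000101010010011010110 → 1101001000000101010010011010110
Read data bits from positions 3,5,6,7,9,10,11,12,13,14,15,17,18,19,20,21,22,23,24,25,26,27,28,29,30,31: 00010000010010010011010110

00010000010010010011010110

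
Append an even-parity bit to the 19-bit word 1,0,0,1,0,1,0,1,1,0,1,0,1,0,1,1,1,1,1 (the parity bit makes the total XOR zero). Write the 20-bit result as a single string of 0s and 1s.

10010101101010111110

XOR of the 19 data bits: 1⊕0⊕0⊕1⊕0⊕1⊕0⊕1⊕1⊕0⊕1⊕0⊕1⊕0⊕1⊕1⊕1⊕1⊕1 = 0
Parity bit = 0 (so all 20 bits XOR to 0).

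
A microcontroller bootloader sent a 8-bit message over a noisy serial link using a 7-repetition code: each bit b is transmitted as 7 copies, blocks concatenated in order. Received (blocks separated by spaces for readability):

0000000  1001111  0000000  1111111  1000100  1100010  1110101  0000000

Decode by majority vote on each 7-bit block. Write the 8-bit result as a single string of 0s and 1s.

01010010

Block 1 (0000000): 0 ones → 0
Block 2 (1001111): 5 ones → 1
Block 3 (0000000): 0 ones → 0
Block 4 (1111111): 7 ones → 1
Block 5 (1000100): 2 ones → 0
Block 6 (1100010): 3 ones → 0
Block 7 (1110101): 5 ones → 1
Block 8 (0000000): 0 ones → 0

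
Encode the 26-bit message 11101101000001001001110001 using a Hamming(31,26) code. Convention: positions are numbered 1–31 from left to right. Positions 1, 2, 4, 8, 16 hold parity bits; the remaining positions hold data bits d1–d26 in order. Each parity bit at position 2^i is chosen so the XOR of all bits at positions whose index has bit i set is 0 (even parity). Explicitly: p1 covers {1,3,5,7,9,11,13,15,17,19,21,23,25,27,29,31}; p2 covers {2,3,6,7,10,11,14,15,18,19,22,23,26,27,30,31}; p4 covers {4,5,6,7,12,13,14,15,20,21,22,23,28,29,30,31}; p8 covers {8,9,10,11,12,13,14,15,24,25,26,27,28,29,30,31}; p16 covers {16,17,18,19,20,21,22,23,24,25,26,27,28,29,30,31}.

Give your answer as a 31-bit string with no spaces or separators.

1011110111010000001001001110001

Place data at non-parity positions: p1 p2 1 p4 1 1 0 p8 1 1 0 1 0 0 0 p16 0 0 1 0 0 1 0 0 1 1 1 0 0 0 1
p1 (pos 1,3,5,7,9,11,13,15,17,19,21,23,25,27,29,31): XOR of data positions = 1⊕1⊕0⊕1⊕0⊕0⊕0⊕0⊕1⊕0⊕0⊕1⊕1⊕0⊕1 = 1
p2 (pos 2,3,6,7,10,11,14,15,18,19,22,23,26,27,30,31): XOR of data positions = 1⊕1⊕0⊕1⊕0⊕0⊕0⊕0⊕1⊕1⊕0⊕1⊕1⊕0⊕1 = 0
p4 (pos 4,5,6,7,12,13,14,15,20,21,22,23,28,29,30,31): XOR of data positions = 1⊕1⊕0⊕1⊕0⊕0⊕0⊕0⊕0⊕1⊕0⊕0⊕0⊕0⊕1 = 1
p8 (pos 8,9,10,11,12,13,14,15,24,25,26,27,28,29,30,31): XOR of data positions = 1⊕1⊕0⊕1⊕0⊕0⊕0⊕0⊕1⊕1⊕1⊕0⊕0⊕0⊕1 = 1
p16 (pos 16,17,18,19,20,21,22,23,24,25,26,27,28,29,30,31): XOR of data positions = 0⊕0⊕1⊕0⊕0⊕1⊕0⊕0⊕1⊕1⊕1⊕0⊕0⊕0⊕1 = 0
Codeword: 1011110111010000001001001110001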